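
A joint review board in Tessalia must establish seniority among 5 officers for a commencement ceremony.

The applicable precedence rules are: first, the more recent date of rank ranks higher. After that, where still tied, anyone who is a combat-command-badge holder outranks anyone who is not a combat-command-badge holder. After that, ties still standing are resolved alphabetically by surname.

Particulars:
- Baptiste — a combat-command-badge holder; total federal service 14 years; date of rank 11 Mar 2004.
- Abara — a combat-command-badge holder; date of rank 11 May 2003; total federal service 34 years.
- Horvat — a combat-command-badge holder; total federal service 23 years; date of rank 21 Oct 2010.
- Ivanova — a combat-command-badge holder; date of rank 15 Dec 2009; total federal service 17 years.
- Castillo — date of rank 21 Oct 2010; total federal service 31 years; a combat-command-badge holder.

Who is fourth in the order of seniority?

Baptiste

By date of rank (later first): Castillo and Horvat (both 21 Oct 2010); then Ivanova (15 Dec 2009); then Baptiste (11 Mar 2004); then Abara (11 May 2003).
Castillo and Horvat are each a combat-command-badge holder, so the next rule applies.
Among Castillo and Horvat, alphabetically by surname: Castillo before Horvat.
Order: Castillo, Horvat, Ivanova, Baptiste, Abara.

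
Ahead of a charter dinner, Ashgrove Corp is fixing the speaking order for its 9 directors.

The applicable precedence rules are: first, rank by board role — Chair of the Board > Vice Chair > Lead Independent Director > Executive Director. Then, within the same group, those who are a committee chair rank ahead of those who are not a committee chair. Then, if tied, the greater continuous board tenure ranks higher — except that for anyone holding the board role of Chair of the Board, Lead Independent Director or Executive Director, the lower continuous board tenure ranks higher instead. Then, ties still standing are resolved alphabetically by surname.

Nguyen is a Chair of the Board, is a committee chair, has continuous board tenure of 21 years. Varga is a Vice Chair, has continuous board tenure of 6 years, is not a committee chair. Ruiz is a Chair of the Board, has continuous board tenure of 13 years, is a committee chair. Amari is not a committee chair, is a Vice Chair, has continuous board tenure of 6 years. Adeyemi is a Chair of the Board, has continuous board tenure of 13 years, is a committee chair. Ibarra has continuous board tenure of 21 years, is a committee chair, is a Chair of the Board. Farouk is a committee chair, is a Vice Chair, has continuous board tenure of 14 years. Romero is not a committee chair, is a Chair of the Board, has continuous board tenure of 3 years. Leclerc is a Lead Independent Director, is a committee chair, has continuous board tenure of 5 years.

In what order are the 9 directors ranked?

By board role: Adeyemi, Ruiz, Ibarra, Nguyen and Romero (Chair of the Board); then Farouk, Amari and Varga (Vice Chair); then Leclerc (Lead Independent Director).
Among Adeyemi, Ruiz, Ibarra, Nguyen and Romero, a committee chair before not a committee chair: Adeyemi, Ruiz, Ibarra and Nguyen (a committee chair) before Romero (not a committee chair).
Among Adeyemi, Ruiz, Ibarra and Nguyen, by continuous board tenure (lower first) (reversed rule for this group): Adeyemi and Ruiz (13 years) before Ibarra and Nguyen (21 years).
Among Adeyemi and Ruiz, alphabetically by surname: Adeyemi before Ruiz.
Among Ibarra and Nguyen, alphabetically by surname: Ibarra before Nguyen.
Among Farouk, Amari and Varga, a committee chair before not a committee chair: Farouk (a committee chair) before Amari and Varga (not a committee chair).
Amari and Varga both have continuous board tenure 6 years, so the next rule applies.
Among Amari and Varga, alphabetically by surname: Amari before Varga.
Full order: Adeyemi, Ruiz, Ibarra, Nguyen, Romero, Farouk, Amari, Varga, Leclerc.

Adeyemi, Ruiz, Ibarra, Nguyen, Romero, Farouk, Amari, Varga, Leclerc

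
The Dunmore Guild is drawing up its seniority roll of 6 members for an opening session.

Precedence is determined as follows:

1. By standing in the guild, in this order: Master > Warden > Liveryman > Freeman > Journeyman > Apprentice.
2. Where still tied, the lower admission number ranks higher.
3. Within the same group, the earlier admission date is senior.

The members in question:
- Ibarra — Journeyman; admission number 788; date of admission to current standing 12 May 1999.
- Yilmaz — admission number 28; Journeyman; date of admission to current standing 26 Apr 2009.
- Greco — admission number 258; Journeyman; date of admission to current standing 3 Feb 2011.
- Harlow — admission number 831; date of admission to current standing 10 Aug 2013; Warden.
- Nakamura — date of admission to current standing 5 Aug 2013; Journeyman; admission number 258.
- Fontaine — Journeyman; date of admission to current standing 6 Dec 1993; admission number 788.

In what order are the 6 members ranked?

By standing in the guild: Harlow (Warden); then Yilmaz, Greco, Nakamura, Fontaine and Ibarra (Journeyman).
Among Yilmaz, Greco, Nakamura, Fontaine and Ibarra, by admission number (lower first): Yilmaz (28) before Greco and Nakamura (258) before Fontaine and Ibarra (788).
Among Greco and Nakamura, by date of admission to current standing (earlier first): Greco (3 Feb 2011) before Nakamura (5 Aug 2013).
Among Fontaine and Ibarra, by date of admission to current standing (earlier first): Fontaine (6 Dec 1993) before Ibarra (12 May 1999).
Full order: Harlow, Yilmaz, Greco, Nakamura, Fontaine, Ibarra.

Harlow, Yilmaz, Greco, Nakamura, Fontaine, Ibarra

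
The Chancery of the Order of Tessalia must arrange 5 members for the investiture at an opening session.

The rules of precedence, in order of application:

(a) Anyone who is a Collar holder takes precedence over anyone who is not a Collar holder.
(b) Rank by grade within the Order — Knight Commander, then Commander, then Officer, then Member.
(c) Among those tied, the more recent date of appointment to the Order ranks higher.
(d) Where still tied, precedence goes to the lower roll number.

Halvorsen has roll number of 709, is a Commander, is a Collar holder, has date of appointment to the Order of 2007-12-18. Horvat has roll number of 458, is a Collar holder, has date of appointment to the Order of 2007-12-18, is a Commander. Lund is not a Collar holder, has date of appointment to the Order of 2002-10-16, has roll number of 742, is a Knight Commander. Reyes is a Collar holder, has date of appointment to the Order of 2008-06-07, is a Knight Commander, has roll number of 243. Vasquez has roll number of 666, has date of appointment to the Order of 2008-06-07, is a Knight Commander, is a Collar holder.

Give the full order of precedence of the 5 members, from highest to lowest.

By the first rule: Reyes, Vasquez, Horvat and Halvorsen (each a Collar holder); then Lund (not a Collar holder).
Among Reyes, Vasquez, Horvat and Halvorsen, by grade within the Order: Reyes and Vasquez (Knight Commander) before Horvat and Halvorsen (Commander).
Reyes and Vasquez both have date of appointment to the Order 2008-06-07, so the next rule applies.
Among Reyes and Vasquez, by roll number (lower first): Reyes (243) before Vasquez (666).
Horvat and Halvorsen both have date of appointment to the Order 2007-12-18, so the next rule applies.
Among Horvat and Halvorsen, by roll number (lower first): Horvat (458) before Halvorsen (709).
Full order: Reyes, Vasquez, Horvat, Halvorsen, Lund.

Reyes, Vasquez, Horvat, Halvorsen, Lund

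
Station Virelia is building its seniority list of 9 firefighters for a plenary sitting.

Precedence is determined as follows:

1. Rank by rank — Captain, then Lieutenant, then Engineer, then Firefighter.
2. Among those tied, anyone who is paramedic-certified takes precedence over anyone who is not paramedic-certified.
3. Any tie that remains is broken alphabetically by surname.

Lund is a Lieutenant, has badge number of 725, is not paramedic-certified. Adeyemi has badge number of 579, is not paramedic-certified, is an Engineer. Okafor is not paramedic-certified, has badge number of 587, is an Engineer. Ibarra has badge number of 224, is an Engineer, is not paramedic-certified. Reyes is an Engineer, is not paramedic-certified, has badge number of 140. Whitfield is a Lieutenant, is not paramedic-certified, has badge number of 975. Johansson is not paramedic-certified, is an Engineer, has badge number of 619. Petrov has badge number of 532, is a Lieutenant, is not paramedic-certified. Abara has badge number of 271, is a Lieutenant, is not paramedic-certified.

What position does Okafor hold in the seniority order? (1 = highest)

By rank: Abara, Lund, Petrov and Whitfield (Lieutenant); then Adeyemi, Ibarra, Johansson, Okafor and Reyes (Engineer).
Abara, Lund, Petrov and Whitfield are each not paramedic-certified, so the next rule applies.
Among Abara, Lund, Petrov and Whitfield, alphabetically by surname: Abara before Lund before Petrov before Whitfield.
Adeyemi, Ibarra, Johansson, Okafor and Reyes are each not paramedic-certified, so the next rule applies.
Among Adeyemi, Ibarra, Johansson, Okafor and Reyes, alphabetically by surname: Adeyemi before Ibarra before Johansson before Okafor before Reyes.
Order: Abara, Lund, Petrov, Whitfield, Adeyemi, Ibarra, Johansson, Okafor, Reyes. So position 8.

8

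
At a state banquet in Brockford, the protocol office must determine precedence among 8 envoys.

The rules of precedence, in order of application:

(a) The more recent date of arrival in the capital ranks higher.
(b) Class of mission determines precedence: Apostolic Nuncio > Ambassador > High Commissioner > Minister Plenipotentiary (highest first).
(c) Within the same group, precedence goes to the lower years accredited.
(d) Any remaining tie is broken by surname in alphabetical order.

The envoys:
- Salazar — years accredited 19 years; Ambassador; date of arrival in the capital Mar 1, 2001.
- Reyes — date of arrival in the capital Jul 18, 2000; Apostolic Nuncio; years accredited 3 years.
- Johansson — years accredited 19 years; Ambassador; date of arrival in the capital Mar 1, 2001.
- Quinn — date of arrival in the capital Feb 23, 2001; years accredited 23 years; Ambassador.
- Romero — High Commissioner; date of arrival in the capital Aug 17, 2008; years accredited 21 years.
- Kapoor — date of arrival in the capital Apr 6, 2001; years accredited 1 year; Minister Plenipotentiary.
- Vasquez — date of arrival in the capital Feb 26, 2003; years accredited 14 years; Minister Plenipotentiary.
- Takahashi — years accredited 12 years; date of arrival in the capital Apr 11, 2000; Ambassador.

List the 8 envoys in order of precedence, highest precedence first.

By date of arrival in the capital (later first): Romero (Aug 17, 2008); then Vasquez (Feb 26, 2003); then Kapoor (Apr 6, 2001); then Johansson and Salazar (both Mar 1, 2001); then Quinn (Feb 23, 2001); then Reyes (Jul 18, 2000); then Takahashi (Apr 11, 2000).
Johansson and Salazar are each Ambassador, so the next rule applies.
Johansson and Salazar both have years accredited 19 years, so the next rule applies.
Among Johansson and Salazar, alphabetically by surname: Johansson before Salazar.
Full order: Romero, Vasquez, Kapoor, Johansson, Salazar, Quinn, Reyes, Takahashi.

Romero, Vasquez, Kapoor, Johansson, Salazar, Quinn, Reyes, Takahashi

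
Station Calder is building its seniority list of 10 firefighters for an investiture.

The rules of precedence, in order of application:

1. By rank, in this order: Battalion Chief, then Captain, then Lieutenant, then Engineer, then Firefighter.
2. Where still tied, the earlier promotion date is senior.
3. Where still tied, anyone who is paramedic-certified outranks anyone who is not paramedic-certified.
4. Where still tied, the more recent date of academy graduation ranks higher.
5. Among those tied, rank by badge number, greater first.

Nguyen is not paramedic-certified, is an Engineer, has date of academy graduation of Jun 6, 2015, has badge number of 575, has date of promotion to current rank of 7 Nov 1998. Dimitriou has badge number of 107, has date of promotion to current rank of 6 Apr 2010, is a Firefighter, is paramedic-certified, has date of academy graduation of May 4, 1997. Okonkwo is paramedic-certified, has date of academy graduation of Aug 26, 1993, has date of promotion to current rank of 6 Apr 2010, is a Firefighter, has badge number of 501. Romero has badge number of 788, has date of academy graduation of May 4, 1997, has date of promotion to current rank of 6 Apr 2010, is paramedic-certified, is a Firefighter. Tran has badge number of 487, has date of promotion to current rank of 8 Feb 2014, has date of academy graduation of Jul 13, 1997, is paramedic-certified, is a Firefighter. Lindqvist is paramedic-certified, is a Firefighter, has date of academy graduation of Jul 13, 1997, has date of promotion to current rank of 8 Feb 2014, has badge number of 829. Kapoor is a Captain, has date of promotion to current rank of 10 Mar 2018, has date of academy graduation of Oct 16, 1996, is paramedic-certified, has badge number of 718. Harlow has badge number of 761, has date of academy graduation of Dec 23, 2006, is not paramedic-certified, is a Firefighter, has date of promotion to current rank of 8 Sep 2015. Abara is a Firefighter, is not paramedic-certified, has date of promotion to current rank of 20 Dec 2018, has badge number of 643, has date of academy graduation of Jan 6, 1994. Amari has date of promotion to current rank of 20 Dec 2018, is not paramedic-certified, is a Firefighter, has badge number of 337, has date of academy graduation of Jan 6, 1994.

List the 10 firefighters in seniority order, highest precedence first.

By rank: Kapoor (Captain); then Nguyen (Engineer); then Romero, Dimitriou, Okonkwo, Lindqvist, Tran, Harlow, Abara and Amari (Firefighter).
Among Romero, Dimitriou, Okonkwo, Lindqvist, Tran, Harlow, Abara and Amari, by date of promotion to current rank (earlier first): Romero, Dimitriou and Okonkwo (6 Apr 2010) before Lindqvist and Tran (8 Feb 2014) before Harlow (8 Sep 2015) before Abara and Amari (20 Dec 2018).
Romero, Dimitriou and Okonkwo are each paramedic-certified, so the next rule applies.
Among Romero, Dimitriou and Okonkwo, by date of academy graduation (later first): Romero and Dimitriou (May 4, 1997) before Okonkwo (Aug 26, 1993).
Among Romero and Dimitriou, by badge number (higher first): Romero (788) before Dimitriou (107).
Lindqvist and Tran are each paramedic-certified, so the next rule applies.
Lindqvist and Tran both have date of academy graduation Jul 13, 1997, so the next rule applies.
Among Lindqvist and Tran, by badge number (higher first): Lindqvist (829) before Tran (487).
Abara and Amari are each not paramedic-certified, so the next rule applies.
Abara and Amari both have date of academy graduation Jan 6, 1994, so the next rule applies.
Among Abara and Amari, by badge number (higher first): Abara (643) before Amari (337).
Full order: Kapoor, Nguyen, Romero, Dimitriou, Okonkwo, Lindqvist, Tran, Harlow, Abara, Amari.

Kapoor, Nguyen, Romero, Dimitriou, Okonkwo, Lindqvist, Tran, Harlow, Abara, Amari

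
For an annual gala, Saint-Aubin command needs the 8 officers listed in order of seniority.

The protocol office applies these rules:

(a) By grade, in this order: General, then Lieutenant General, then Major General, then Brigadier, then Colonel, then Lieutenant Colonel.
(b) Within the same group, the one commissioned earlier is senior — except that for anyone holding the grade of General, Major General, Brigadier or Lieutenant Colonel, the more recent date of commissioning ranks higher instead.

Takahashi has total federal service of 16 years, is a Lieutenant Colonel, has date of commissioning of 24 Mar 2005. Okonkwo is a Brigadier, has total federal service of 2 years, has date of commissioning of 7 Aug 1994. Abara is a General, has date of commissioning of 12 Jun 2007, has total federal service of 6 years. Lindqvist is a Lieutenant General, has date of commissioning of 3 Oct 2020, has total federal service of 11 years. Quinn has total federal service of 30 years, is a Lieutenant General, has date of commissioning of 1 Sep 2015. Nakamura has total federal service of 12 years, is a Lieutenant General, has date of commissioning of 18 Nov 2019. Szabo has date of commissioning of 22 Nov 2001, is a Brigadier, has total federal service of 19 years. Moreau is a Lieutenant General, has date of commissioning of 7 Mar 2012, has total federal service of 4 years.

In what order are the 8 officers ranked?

By grade: Abara (General); then Moreau, Quinn, Nakamura and Lindqvist (Lieutenant General); then Szabo and Okonkwo (Brigadier); then Takahashi (Lieutenant Colonel).
Among Moreau, Quinn, Nakamura and Lindqvist, by date of commissioning (earlier first): Moreau (7 Mar 2012) before Quinn (1 Sep 2015) before Nakamura (18 Nov 2019) before Lindqvist (3 Oct 2020).
Among Szabo and Okonkwo, by date of commissioning (later first) (reversed rule for this group): Szabo (22 Nov 2001) before Okonkwo (7 Aug 1994).
Full order: Abara, Moreau, Quinn, Nakamura, Lindqvist, Szabo, Okonkwo, Takahashi.

Abara, Moreau, Quinn, Nakamura, Lindqvist, Szabo, Okonkwo, Takahashi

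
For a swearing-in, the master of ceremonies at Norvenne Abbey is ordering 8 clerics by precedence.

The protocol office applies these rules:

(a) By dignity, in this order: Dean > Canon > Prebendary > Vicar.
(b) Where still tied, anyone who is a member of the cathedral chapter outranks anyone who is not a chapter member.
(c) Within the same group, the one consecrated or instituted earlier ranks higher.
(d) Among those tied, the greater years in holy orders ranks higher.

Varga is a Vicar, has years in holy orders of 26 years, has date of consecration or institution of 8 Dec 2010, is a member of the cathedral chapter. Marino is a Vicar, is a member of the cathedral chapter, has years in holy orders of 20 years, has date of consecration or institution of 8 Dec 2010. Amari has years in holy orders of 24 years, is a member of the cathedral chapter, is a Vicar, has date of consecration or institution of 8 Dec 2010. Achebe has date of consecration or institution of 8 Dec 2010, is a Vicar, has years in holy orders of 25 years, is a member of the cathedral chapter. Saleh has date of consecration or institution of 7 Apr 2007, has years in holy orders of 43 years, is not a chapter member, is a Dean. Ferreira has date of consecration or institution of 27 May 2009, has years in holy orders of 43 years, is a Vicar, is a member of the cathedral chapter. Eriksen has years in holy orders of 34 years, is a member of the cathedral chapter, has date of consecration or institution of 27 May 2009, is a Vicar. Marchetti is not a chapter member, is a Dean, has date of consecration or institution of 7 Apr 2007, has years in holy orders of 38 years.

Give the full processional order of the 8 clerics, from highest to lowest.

By dignity: Saleh and Marchetti (Dean); then Ferreira, Eriksen, Varga, Achebe, Amari and Marino (Vicar).
Saleh and Marchetti are each not a chapter member, so the next rule applies.
Saleh and Marchetti both have date of consecration or institution 7 Apr 2007, so the next rule applies.
Among Saleh and Marchetti, by years in holy orders (higher first): Saleh (43 years) before Marchetti (38 years).
Ferreira, Eriksen, Varga, Achebe, Amari and Marino are each a member of the cathedral chapter, so the next rule applies.
Among Ferreira, Eriksen, Varga, Achebe, Amari and Marino, by date of consecration or institution (earlier first): Ferreira and Eriksen (27 May 2009) before Varga, Achebe, Amari and Marino (8 Dec 2010).
Among Ferreira and Eriksen, by years in holy orders (higher first): Ferreira (43 years) before Eriksen (34 years).
Among Varga, Achebe, Amari and Marino, by years in holy orders (higher first): Varga (26 years) before Achebe (25 years) before Amari (24 years) before Marino (20 years).
Full order: Saleh, Marchetti, Ferreira, Eriksen, Varga, Achebe, Amari, Marino.

Saleh, Marchetti, Ferreira, Eriksen, Varga, Achebe, Amari, Marino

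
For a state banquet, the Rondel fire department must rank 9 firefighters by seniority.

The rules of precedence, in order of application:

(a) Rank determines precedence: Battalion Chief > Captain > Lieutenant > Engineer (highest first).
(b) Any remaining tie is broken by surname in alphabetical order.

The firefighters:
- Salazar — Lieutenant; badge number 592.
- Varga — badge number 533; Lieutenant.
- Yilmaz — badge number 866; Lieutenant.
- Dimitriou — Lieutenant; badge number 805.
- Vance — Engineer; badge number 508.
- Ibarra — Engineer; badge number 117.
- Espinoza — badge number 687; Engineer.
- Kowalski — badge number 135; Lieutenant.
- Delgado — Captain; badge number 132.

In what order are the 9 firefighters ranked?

By rank: Delgado (Captain); then Dimitriou, Kowalski, Salazar, Varga and Yilmaz (Lieutenant); then Espinoza, Ibarra and Vance (Engineer).
Among Dimitriou, Kowalski, Salazar, Varga and Yilmaz, alphabetically by surname: Dimitriou before Kowalski before Salazar before Varga before Yilmaz.
Among Espinoza, Ibarra and Vance, alphabetically by surname: Espinoza before Ibarra before Vance.
Full order: Delgado, Dimitriou, Kowalski, Salazar, Varga, Yilmaz, Espinoza, Ibarra, Vance.

Delgado, Dimitriou, Kowalski, Salazar, Varga, Yilmaz, Espinoza, Ibarra, Vance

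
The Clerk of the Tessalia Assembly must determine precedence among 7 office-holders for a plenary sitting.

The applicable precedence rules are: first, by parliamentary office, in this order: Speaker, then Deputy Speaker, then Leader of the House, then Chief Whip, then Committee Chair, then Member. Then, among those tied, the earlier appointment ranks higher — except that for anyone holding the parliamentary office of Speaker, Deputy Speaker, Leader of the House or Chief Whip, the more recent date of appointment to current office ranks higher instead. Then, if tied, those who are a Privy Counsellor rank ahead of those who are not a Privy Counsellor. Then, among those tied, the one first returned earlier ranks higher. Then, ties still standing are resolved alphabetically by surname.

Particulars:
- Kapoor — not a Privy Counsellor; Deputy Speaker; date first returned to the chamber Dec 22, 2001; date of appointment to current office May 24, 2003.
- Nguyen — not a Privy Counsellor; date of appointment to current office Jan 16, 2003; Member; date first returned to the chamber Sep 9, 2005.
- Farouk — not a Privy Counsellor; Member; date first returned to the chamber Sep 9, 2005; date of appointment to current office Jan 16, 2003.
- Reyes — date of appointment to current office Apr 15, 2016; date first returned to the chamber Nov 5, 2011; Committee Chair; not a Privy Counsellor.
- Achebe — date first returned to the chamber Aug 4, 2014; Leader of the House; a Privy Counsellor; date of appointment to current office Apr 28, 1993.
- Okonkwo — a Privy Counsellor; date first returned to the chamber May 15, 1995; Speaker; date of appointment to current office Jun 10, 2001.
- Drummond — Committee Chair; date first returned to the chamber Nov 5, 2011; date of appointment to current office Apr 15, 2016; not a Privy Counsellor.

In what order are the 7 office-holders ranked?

Okonkwo, Kapoor, Achebe, Drummond, Reyes, Farouk, Nguyen

By parliamentary office: Okonkwo (Speaker); then Kapoor (Deputy Speaker); then Achebe (Leader of the House); then Drummond and Reyes (Committee Chair); then Farouk and Nguyen (Member).
Drummond and Reyes both have date of appointment to current office Apr 15, 2016, so the next rule applies.
Drummond and Reyes are each not a Privy Counsellor, so the next rule applies.
Drummond and Reyes both have date first returned to the chamber Nov 5, 2011, so the next rule applies.
Among Drummond and Reyes, alphabetically by surname: Drummond before Reyes.
Farouk and Nguyen both have date of appointment to current office Jan 16, 2003, so the next rule applies.
Farouk and Nguyen are each not a Privy Counsellor, so the next rule applies.
Farouk and Nguyen both have date first returned to the chamber Sep 9, 2005, so the next rule applies.
Among Farouk and Nguyen, alphabetically by surname: Farouk before Nguyen.
Full order: Okonkwo, Kapoor, Achebe, Drummond, Reyes, Farouk, Nguyen.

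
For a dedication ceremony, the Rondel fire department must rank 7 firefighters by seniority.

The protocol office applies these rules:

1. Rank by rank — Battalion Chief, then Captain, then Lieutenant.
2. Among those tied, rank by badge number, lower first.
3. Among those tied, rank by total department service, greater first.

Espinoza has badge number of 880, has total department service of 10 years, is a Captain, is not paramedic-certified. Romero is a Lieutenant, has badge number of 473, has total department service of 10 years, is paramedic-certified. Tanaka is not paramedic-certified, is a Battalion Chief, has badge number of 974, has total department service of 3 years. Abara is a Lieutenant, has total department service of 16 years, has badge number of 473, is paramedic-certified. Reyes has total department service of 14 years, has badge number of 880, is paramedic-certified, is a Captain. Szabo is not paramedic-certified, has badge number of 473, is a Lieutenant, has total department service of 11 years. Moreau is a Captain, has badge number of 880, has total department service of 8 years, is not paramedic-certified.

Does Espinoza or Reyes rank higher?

Reyes

By rank: Tanaka (Battalion Chief); then Reyes, Espinoza and Moreau (Captain); then Abara, Szabo and Romero (Lieutenant).
Reyes, Espinoza and Moreau all have badge number 880, so the next rule applies.
Among Reyes, Espinoza and Moreau, by total department service (higher first): Reyes (14 years) before Espinoza (10 years) before Moreau (8 years).
Abara, Szabo and Romero all have badge number 473, so the next rule applies.
Among Abara, Szabo and Romero, by total department service (higher first): Abara (16 years) before Szabo (11 years) before Romero (10 years).
So Reyes takes precedence.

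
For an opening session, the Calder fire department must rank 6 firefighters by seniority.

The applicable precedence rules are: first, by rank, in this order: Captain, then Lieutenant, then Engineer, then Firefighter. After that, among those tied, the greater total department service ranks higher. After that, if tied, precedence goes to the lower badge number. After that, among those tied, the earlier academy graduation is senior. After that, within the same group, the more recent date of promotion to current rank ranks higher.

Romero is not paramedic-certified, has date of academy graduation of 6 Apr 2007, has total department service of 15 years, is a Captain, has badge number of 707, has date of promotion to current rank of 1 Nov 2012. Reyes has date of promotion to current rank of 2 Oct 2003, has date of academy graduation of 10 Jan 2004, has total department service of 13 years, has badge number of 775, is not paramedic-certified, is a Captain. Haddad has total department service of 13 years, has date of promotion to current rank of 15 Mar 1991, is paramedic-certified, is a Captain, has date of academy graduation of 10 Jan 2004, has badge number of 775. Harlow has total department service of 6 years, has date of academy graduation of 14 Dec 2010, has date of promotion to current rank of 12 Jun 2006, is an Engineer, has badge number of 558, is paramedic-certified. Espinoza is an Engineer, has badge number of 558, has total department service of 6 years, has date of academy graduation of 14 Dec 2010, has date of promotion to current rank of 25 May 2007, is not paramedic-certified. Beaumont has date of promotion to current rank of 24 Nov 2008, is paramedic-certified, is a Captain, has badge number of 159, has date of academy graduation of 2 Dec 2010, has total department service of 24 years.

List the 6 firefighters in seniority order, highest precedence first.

By rank: Beaumont, Romero, Reyes and Haddad (Captain); then Espinoza and Harlow (Engineer).
Among Beaumont, Romero, Reyes and Haddad, by total department service (higher first): Beaumont (24 years) before Romero (15 years) before Reyes and Haddad (13 years).
Reyes and Haddad both have badge number 775, so the next rule applies.
Reyes and Haddad both have date of academy graduation 10 Jan 2004, so the next rule applies.
Among Reyes and Haddad, by date of promotion to current rank (later first): Reyes (2 Oct 2003) before Haddad (15 Mar 1991).
Espinoza and Harlow both have total department service 6 years, so the next rule applies.
Espinoza and Harlow both have badge number 558, so the next rule applies.
Espinoza and Harlow both have date of academy graduation 14 Dec 2010, so the next rule applies.
Among Espinoza and Harlow, by date of promotion to current rank (later first): Espinoza (25 May 2007) before Harlow (12 Jun 2006).
Full order: Beaumont, Romero, Reyes, Haddad, Espinoza, Harlow.

Beaumont, Romero, Reyes, Haddad, Espinoza, Harlow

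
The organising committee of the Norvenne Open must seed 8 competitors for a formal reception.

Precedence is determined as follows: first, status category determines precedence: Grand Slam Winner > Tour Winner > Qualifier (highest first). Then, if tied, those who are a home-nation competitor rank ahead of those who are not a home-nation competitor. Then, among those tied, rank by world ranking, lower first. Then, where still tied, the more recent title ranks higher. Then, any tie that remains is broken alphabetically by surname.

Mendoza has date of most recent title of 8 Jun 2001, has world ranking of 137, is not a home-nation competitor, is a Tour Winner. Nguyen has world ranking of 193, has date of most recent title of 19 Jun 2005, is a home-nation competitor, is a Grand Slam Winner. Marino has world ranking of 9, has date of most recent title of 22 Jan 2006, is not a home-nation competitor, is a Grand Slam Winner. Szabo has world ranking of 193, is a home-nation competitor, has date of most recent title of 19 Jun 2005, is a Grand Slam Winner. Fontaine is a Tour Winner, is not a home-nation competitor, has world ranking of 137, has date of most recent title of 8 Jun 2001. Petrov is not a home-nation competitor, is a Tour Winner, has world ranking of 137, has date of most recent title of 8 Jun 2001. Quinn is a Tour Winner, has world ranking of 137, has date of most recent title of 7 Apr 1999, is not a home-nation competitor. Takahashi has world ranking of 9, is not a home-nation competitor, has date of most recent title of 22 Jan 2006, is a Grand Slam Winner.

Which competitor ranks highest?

Nguyen

By status category: Nguyen, Szabo, Marino and Takahashi (Grand Slam Winner); then Fontaine, Mendoza, Petrov and Quinn (Tour Winner).
Among Nguyen, Szabo, Marino and Takahashi, a home-nation competitor before not a home-nation competitor: Nguyen and Szabo (a home-nation competitor) before Marino and Takahashi (not a home-nation competitor).
Nguyen and Szabo both have world ranking 193, so the next rule applies.
Nguyen and Szabo both have date of most recent title 19 Jun 2005, so the next rule applies.
Among Nguyen and Szabo, alphabetically by surname: Nguyen before Szabo.
Marino and Takahashi both have world ranking 9, so the next rule applies.
Marino and Takahashi both have date of most recent title 22 Jan 2006, so the next rule applies.
Among Marino and Takahashi, alphabetically by surname: Marino before Takahashi.
Fontaine, Mendoza, Petrov and Quinn are each not a home-nation competitor, so the next rule applies.
Fontaine, Mendoza, Petrov and Quinn all have world ranking 137, so the next rule applies.
Among Fontaine, Mendoza, Petrov and Quinn, by date of most recent title (later first): Fontaine, Mendoza and Petrov (8 Jun 2001) before Quinn (7 Apr 1999).
Among Fontaine, Mendoza and Petrov, alphabetically by surname: Fontaine before Mendoza before Petrov.
Order: Nguyen, Szabo, Marino, Takahashi, Fontaine, Mendoza, Petrov, Quinn.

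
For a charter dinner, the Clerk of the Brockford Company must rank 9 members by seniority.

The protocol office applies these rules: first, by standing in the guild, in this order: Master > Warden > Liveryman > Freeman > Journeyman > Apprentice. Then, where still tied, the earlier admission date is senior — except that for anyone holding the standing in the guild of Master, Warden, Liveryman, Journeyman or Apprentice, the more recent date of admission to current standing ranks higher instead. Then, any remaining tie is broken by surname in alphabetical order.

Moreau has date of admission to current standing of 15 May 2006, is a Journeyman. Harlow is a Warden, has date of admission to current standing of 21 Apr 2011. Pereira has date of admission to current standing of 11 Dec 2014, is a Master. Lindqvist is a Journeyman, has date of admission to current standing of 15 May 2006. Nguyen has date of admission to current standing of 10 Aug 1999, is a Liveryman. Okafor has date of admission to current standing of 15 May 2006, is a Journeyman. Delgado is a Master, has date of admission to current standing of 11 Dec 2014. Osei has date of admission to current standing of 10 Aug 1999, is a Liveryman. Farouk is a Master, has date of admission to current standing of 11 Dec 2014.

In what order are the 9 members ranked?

Delgado, Farouk, Pereira, Harlow, Nguyen, Osei, Lindqvist, Moreau, Okafor

By standing in the guild: Delgado, Farouk and Pereira (Master); then Harlow (Warden); then Nguyen and Osei (Liveryman); then Lindqvist, Moreau and Okafor (Journeyman).
Delgado, Farouk and Pereira all have date of admission to current standing 11 Dec 2014, so the next rule applies.
Among Delgado, Farouk and Pereira, alphabetically by surname: Delgado before Farouk before Pereira.
Nguyen and Osei both have date of admission to current standing 10 Aug 1999, so the next rule applies.
Among Nguyen and Osei, alphabetically by surname: Nguyen before Osei.
Lindqvist, Moreau and Okafor all have date of admission to current standing 15 May 2006, so the next rule applies.
Among Lindqvist, Moreau and Okafor, alphabetically by surname: Lindqvist before Moreau before Okafor.
Full order: Delgado, Farouk, Pereira, Harlow, Nguyen, Osei, Lindqvist, Moreau, Okafor.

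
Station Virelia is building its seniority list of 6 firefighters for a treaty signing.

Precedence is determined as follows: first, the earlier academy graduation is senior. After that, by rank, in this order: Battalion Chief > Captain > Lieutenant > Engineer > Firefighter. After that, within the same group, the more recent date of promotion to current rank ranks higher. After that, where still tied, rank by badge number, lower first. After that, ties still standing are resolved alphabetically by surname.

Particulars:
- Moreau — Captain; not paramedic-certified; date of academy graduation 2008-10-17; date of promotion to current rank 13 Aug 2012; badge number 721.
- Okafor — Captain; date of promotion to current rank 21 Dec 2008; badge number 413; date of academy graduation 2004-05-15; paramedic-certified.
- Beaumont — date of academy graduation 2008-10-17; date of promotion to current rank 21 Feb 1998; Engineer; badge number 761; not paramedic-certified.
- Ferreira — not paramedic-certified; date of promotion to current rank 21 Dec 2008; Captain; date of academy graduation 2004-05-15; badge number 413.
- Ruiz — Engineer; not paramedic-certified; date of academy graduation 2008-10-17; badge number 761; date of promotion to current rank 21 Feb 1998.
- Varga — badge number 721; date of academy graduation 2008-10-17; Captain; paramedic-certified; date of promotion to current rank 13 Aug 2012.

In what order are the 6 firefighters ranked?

By date of academy graduation (earlier first): Ferreira and Okafor (both 2004-05-15); then Moreau, Varga, Beaumont and Ruiz (each 2008-10-17).
Ferreira and Okafor are each Captain, so the next rule applies.
Ferreira and Okafor both have date of promotion to current rank 21 Dec 2008, so the next rule applies.
Ferreira and Okafor both have badge number 413, so the next rule applies.
Among Ferreira and Okafor, alphabetically by surname: Ferreira before Okafor.
Among Moreau, Varga, Beaumont and Ruiz, by rank: Moreau and Varga (Captain) before Beaumont and Ruiz (Engineer).
Moreau and Varga both have date of promotion to current rank 13 Aug 2012, so the next rule applies.
Moreau and Varga both have badge number 721, so the next rule applies.
Among Moreau and Varga, alphabetically by surname: Moreau before Varga.
Beaumont and Ruiz both have date of promotion to current rank 21 Feb 1998, so the next rule applies.
Beaumont and Ruiz both have badge number 761, so the next rule applies.
Among Beaumont and Ruiz, alphabetically by surname: Beaumont before Ruiz.
Full order: Ferreira, Okafor, Moreau, Varga, Beaumont, Ruiz.

Ferreira, Okafor, Moreau, Varga, Beaumont, Ruiz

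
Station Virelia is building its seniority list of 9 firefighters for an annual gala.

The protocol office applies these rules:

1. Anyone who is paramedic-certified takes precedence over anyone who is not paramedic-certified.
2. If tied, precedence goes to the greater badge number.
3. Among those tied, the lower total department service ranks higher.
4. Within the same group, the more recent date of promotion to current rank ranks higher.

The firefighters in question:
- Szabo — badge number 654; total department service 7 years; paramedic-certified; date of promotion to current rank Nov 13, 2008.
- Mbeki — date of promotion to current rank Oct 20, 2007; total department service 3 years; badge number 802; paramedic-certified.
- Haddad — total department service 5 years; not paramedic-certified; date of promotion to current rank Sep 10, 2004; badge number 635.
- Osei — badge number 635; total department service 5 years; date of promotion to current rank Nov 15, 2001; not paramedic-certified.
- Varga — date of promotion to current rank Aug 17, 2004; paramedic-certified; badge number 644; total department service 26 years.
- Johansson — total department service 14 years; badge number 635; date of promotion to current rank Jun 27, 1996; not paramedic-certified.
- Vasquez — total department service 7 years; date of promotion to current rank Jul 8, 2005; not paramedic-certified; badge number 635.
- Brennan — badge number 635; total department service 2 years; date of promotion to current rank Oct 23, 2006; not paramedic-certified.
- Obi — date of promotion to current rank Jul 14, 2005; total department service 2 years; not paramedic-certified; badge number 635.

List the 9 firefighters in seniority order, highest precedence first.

Mbeki, Szabo, Varga, Brennan, Obi, Haddad, Osei, Vasquez, Johansson

By the first rule: Mbeki, Szabo and Varga (each paramedic-certified); then Brennan, Obi, Haddad, Osei, Vasquez and Johansson (each not paramedic-certified).
Among Mbeki, Szabo and Varga, by badge number (higher first): Mbeki (802) before Szabo (654) before Varga (644).
Brennan, Obi, Haddad, Osei, Vasquez and Johansson all have badge number 635, so the next rule applies.
Among Brennan, Obi, Haddad, Osei, Vasquez and Johansson, by total department service (lower first): Brennan and Obi (2 years) before Haddad and Osei (5 years) before Vasquez (7 years) before Johansson (14 years).
Among Brennan and Obi, by date of promotion to current rank (later first): Brennan (Oct 23, 2006) before Obi (Jul 14, 2005).
Among Haddad and Osei, by date of promotion to current rank (later first): Haddad (Sep 10, 2004) before Osei (Nov 15, 2001).
Full order: Mbeki, Szabo, Varga, Brennan, Obi, Haddad, Osei, Vasquez, Johansson.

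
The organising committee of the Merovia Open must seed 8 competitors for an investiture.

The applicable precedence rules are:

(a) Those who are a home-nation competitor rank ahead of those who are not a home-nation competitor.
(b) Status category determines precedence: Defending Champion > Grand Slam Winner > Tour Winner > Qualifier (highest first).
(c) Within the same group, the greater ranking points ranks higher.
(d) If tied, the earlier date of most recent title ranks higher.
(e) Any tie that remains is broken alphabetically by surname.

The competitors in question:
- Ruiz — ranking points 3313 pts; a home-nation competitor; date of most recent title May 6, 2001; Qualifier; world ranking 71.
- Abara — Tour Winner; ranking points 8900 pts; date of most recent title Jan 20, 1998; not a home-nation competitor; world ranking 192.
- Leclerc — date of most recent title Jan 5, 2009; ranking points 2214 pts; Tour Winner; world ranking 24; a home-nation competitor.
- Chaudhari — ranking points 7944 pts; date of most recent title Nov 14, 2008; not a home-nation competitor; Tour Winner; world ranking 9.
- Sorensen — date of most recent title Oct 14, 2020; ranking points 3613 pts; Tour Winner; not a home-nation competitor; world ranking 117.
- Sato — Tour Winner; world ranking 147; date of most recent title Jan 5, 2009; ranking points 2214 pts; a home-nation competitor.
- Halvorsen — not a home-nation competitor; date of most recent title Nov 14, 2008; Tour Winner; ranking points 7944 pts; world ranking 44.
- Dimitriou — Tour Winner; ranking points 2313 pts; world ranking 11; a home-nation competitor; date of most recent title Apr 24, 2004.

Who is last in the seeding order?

Sorensen

By the first rule: Dimitriou, Leclerc, Sato and Ruiz (each a home-nation competitor); then Abara, Chaudhari, Halvorsen and Sorensen (each not a home-nation competitor).
Among Dimitriou, Leclerc, Sato and Ruiz, by status category: Dimitriou, Leclerc and Sato (Tour Winner) before Ruiz (Qualifier).
Among Dimitriou, Leclerc and Sato, by ranking points (higher first): Dimitriou (2313 pts) before Leclerc and Sato (2214 pts).
Leclerc and Sato both have date of most recent title Jan 5, 2009, so the next rule applies.
Among Leclerc and Sato, alphabetically by surname: Leclerc before Sato.
Abara, Chaudhari, Halvorsen and Sorensen are each Tour Winner, so the next rule applies.
Among Abara, Chaudhari, Halvorsen and Sorensen, by ranking points (higher first): Abara (8900 pts) before Chaudhari and Halvorsen (7944 pts) before Sorensen (3613 pts).
Chaudhari and Halvorsen both have date of most recent title Nov 14, 2008, so the next rule applies.
Among Chaudhari and Halvorsen, alphabetically by surname: Chaudhari before Halvorsen.
Order: Dimitriou, Leclerc, Sato, Ruiz, Abara, Chaudhari, Halvorsen, Sorensen.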